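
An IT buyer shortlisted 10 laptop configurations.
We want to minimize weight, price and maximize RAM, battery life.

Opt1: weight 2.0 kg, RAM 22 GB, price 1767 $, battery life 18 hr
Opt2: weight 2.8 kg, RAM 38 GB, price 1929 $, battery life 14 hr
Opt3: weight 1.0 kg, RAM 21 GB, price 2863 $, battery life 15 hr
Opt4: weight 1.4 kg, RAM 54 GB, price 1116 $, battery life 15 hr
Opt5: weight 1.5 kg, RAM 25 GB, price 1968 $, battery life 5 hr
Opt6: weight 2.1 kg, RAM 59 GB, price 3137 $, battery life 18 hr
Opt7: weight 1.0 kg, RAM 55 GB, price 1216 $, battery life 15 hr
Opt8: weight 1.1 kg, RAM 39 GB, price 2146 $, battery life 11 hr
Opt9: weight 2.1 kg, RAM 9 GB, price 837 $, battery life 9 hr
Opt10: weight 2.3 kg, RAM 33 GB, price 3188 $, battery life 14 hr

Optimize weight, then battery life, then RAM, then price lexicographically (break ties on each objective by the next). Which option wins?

First minimize weight: best is 1.0, kept {Opt3, Opt7}.
Then maximize battery life: best is 15, kept {Opt3, Opt7}.
Then maximize RAM: best is 55, kept {Opt7}.

Opt7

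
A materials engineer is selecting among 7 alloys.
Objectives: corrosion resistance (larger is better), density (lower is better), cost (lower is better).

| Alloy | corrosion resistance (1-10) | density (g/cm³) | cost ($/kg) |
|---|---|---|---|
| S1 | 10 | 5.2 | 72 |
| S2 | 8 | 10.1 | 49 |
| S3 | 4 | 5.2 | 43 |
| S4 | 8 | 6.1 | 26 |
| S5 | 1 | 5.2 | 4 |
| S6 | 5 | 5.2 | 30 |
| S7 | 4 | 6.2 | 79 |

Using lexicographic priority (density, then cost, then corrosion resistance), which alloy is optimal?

First minimize density: best is 5.2, kept {S1, S3, S5, S6}.
Then minimize cost: best is 4, kept {S5}.

S5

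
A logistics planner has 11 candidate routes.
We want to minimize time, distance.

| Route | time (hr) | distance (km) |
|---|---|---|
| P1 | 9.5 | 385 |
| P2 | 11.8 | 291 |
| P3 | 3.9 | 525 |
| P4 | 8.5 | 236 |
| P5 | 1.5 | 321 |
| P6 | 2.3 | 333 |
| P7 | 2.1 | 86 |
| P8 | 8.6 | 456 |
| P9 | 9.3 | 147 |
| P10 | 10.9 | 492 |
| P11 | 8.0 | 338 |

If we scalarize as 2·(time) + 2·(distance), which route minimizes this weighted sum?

P1: 2·9.5 + 2·385 = 789.0
P2: 2·11.8 + 2·291 = 605.6
P3: 2·3.9 + 2·525 = 1057.8
P4: 2·8.5 + 2·236 = 489.0
P5: 2·1.5 + 2·321 = 645.0
P6: 2·2.3 + 2·333 = 670.6
P7: 2·2.1 + 2·86 = 176.2
P8: 2·8.6 + 2·456 = 929.2
P9: 2·9.3 + 2·147 = 312.6
P10: 2·10.9 + 2·492 = 1005.8
P11: 2·8.0 + 2·338 = 692.0
Lowest: P7 at 176.2.

P7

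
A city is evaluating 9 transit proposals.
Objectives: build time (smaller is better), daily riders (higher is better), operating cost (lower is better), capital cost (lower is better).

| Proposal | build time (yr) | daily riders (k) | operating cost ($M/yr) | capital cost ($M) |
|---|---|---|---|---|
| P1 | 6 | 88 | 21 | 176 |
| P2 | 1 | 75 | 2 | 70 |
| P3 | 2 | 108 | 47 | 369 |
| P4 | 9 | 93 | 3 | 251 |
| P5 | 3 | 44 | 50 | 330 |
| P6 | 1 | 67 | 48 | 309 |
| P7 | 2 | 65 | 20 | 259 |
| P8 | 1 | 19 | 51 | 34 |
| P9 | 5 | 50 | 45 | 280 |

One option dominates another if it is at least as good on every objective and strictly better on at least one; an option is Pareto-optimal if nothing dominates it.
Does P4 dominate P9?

No

P4 vs P9: P4 is worse on build time (9 vs 5), so it does not dominate P9.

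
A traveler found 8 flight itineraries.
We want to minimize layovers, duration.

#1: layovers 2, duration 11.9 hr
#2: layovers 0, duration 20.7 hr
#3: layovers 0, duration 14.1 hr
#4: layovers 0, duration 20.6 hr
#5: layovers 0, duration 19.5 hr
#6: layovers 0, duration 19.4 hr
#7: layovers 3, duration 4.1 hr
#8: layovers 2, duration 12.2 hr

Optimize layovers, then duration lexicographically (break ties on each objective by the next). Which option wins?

First minimize layovers: best is 0, kept {#2, #3, #4, #5, #6}.
Then minimize duration: best is 14.1, kept {#3}.

#3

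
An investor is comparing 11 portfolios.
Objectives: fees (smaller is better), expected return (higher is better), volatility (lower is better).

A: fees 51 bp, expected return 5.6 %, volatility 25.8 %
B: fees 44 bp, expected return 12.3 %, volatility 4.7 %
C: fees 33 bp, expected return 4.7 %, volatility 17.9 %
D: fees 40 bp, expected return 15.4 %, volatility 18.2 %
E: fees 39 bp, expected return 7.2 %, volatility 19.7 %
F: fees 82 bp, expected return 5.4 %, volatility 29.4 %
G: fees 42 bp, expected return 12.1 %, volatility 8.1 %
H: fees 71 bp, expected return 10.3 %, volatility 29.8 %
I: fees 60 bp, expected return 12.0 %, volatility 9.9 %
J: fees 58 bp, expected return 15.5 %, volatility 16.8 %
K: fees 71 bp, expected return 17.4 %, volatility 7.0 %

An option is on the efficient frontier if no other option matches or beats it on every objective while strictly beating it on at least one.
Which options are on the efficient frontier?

B, C, D, E, G, J, K

A: dominated by B (fees 44≤51, expected return 12.3≥5.6, volatility 4.7≤25.8).
B: not dominated (best volatility).
C: not dominated (best fees).
D: not dominated.
E: not dominated.
F: dominated by A (fees 51≤82, expected return 5.6≥5.4, volatility 25.8≤29.4).
G: not dominated.
H: dominated by B (fees 44≤71, expected return 12.3≥10.3, volatility 4.7≤29.8).
I: dominated by B (fees 44≤60, expected return 12.3≥12.0, volatility 4.7≤9.9).
J: not dominated.
K: not dominated (best expected return).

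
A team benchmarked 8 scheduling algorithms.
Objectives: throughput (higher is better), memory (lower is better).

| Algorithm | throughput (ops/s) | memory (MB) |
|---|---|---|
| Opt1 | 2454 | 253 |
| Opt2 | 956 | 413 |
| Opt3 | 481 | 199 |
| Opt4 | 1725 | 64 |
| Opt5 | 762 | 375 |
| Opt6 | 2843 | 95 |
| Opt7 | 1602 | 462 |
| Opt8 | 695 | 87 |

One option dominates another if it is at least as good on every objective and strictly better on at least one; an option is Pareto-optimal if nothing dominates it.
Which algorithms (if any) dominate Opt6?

none

Opt1: worse on throughput (2454 vs 2843).
Opt2: worse on throughput (956 vs 2843).
Opt3: worse on throughput (481 vs 2843).
Opt4: worse on throughput (1725 vs 2843).
Opt5: worse on throughput (762 vs 2843).
Opt7: worse on throughput (1602 vs 2843).
Opt8: worse on throughput (695 vs 2843).
No option dominates Opt6.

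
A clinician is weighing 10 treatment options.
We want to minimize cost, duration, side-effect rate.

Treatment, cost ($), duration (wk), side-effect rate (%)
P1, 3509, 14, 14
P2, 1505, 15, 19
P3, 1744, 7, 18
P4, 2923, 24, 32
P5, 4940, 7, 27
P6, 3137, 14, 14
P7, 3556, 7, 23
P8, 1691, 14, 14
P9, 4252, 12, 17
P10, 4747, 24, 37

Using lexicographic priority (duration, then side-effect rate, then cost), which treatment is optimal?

P3

First minimize duration: best is 7, kept {P3, P5, P7}.
Then minimize side-effect rate: best is 18, kept {P3}.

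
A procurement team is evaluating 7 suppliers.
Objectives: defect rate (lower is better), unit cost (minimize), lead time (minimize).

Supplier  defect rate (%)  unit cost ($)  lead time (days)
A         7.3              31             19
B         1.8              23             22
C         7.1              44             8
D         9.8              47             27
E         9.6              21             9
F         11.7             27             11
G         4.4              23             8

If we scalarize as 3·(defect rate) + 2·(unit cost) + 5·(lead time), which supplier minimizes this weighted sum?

A: 3·7.3 + 2·31 + 5·19 = 178.9
B: 3·1.8 + 2·23 + 5·22 = 161.4
C: 3·7.1 + 2·44 + 5·8 = 149.3
D: 3·9.8 + 2·47 + 5·27 = 258.4
E: 3·9.6 + 2·21 + 5·9 = 115.8
F: 3·11.7 + 2·27 + 5·11 = 144.1
G: 3·4.4 + 2·23 + 5·8 = 99.2
Lowest: G at 99.2.

G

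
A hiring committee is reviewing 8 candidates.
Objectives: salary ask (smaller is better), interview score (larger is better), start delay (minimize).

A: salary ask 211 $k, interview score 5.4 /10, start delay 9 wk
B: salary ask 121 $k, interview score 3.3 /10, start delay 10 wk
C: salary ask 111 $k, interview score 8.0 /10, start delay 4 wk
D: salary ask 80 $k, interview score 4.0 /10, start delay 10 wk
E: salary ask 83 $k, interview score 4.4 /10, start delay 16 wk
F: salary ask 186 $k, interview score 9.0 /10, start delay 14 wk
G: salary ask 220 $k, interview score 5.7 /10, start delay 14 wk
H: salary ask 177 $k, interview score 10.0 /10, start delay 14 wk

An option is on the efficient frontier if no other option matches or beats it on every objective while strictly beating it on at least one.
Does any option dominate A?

Yes

C vs A: salary ask 111≤211, interview score 8.0≥5.4, start delay 4≤9 — C is at least as good on every objective and strictly better on at least one, so C dominates A.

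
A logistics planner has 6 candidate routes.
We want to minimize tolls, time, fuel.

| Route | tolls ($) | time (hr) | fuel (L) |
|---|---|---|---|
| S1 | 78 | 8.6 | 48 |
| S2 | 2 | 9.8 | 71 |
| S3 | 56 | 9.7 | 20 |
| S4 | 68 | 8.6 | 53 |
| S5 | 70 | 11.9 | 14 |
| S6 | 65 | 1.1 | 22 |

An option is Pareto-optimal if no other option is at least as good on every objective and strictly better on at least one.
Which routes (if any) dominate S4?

S6

S6: tolls 65≤68, time 1.1≤8.6, fuel 22≤53 — dominates S4.
Others (S1, S2, S3, S5) are each worse than S4 on at least one objective.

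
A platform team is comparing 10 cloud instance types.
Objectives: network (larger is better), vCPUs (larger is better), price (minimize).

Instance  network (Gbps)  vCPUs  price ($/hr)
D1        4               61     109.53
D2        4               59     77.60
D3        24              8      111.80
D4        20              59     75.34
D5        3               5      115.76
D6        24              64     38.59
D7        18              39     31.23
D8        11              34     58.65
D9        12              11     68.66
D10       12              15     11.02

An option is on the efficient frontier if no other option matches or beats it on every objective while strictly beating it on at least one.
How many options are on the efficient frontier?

D1: dominated by D6 (network 24≥4, vCPUs 64≥61, price 38.59≤109.53).
D2: dominated by D4 (network 20≥4, vCPUs 59≥59, price 75.34≤77.60).
D3: dominated by D6 (network 24≥24, vCPUs 64≥8, price 38.59≤111.80).
D4: dominated by D6 (network 24≥20, vCPUs 64≥59, price 38.59≤75.34).
D5: dominated by D1 (network 4≥3, vCPUs 61≥5, price 109.53≤115.76).
D6: not dominated (best vCPUs).
D7: not dominated.
D8: dominated by D6 (network 24≥11, vCPUs 64≥34, price 38.59≤58.65).
D9: dominated by D6 (network 24≥12, vCPUs 64≥11, price 38.59≤68.66).
D10: not dominated (best price).
Pareto-optimal: D6, D7, D10 → 3.

3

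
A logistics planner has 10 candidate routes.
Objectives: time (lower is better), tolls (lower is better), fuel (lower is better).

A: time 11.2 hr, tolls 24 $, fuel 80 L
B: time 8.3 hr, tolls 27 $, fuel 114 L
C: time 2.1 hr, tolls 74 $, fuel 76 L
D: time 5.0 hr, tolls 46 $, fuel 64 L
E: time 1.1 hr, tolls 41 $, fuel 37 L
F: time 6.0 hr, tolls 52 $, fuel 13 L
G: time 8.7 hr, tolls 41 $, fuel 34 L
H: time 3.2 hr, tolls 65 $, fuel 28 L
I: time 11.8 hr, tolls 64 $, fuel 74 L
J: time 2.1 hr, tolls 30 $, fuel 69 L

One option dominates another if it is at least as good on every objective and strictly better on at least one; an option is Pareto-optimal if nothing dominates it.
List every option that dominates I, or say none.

D: time 5.0≤11.8, tolls 46≤64, fuel 64≤74 — dominates I.
E: time 1.1≤11.8, tolls 41≤64, fuel 37≤74 — dominates I.
F: time 6.0≤11.8, tolls 52≤64, fuel 13≤74 — dominates I.
G: time 8.7≤11.8, tolls 41≤64, fuel 34≤74 — dominates I.
J: time 2.1≤11.8, tolls 30≤64, fuel 69≤74 — dominates I.
Others (A, B, C, H) are each worse than I on at least one objective.

D, E, F, G, J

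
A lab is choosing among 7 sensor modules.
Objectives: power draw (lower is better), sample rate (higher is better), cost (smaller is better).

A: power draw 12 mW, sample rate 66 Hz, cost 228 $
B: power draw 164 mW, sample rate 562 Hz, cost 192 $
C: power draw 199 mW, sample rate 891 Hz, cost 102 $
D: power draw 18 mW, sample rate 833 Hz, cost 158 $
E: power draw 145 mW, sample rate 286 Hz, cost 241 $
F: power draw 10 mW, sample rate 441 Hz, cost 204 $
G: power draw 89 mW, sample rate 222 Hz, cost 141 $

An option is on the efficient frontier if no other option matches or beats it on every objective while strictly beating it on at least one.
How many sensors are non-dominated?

A: dominated by F (power draw 10≤12, sample rate 441≥66, cost 204≤228).
B: dominated by D (power draw 18≤164, sample rate 833≥562, cost 158≤192).
C: not dominated (best sample rate).
D: not dominated.
E: dominated by D (power draw 18≤145, sample rate 833≥286, cost 158≤241).
F: not dominated (best power draw).
G: not dominated.
Pareto-optimal: C, D, F, G → 4.

4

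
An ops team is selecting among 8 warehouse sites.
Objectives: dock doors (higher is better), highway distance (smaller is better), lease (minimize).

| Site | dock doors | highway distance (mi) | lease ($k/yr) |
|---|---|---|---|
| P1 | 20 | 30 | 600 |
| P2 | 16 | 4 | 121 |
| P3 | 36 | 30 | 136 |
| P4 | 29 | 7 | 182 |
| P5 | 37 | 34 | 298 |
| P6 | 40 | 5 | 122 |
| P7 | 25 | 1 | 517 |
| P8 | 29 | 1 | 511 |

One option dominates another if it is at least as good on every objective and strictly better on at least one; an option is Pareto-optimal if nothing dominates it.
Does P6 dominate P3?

Yes

P6 vs P3: dock doors 40≥36, highway distance 5≤30, lease 122≤136 — P6 is at least as good on every objective with at least one strict improvement.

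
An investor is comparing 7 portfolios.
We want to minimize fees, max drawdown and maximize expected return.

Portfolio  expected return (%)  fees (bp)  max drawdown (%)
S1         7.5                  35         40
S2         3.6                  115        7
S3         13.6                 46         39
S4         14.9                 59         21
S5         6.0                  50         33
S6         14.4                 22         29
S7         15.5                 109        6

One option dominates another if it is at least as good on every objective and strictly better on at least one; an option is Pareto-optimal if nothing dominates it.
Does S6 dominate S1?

S6 vs S1: expected return 14.4≥7.5, fees 22≤35, max drawdown 29≤40 — S6 is at least as good on every objective with at least one strict improvement.

Yes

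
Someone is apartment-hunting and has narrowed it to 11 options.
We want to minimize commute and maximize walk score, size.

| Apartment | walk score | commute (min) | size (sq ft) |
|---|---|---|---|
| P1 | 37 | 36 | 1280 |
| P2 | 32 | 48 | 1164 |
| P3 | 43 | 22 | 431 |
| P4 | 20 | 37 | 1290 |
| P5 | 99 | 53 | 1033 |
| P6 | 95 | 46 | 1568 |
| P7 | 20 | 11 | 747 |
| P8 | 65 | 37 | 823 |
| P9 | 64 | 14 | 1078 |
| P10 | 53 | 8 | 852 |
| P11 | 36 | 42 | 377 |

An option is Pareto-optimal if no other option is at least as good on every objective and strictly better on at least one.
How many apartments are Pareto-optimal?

P1: not dominated.
P2: dominated by P1 (walk score 37≥32, commute 36≤48, size 1280≥1164).
P3: dominated by P9 (walk score 64≥43, commute 14≤22, size 1078≥431).
P4: not dominated.
P5: not dominated (best walk score).
P6: not dominated (best size).
P7: dominated by P10 (walk score 53≥20, commute 8≤11, size 852≥747).
P8: not dominated.
P9: not dominated.
P10: not dominated (best commute).
P11: dominated by P1 (walk score 37≥36, commute 36≤42, size 1280≥377).
Pareto-optimal: P1, P4, P5, P6, P8, P9, P10 → 7.

7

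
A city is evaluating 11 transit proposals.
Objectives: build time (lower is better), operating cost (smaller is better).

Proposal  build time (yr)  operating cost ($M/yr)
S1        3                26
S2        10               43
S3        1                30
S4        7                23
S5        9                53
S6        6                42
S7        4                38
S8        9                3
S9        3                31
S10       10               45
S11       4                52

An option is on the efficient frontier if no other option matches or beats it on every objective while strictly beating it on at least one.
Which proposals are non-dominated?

S1: not dominated.
S2: dominated by S1 (build time 3≤10, operating cost 26≤43).
S3: not dominated (best build time).
S4: not dominated.
S5: dominated by S1 (build time 3≤9, operating cost 26≤53).
S6: dominated by S1 (build time 3≤6, operating cost 26≤42).
S7: dominated by S1 (build time 3≤4, operating cost 26≤38).
S8: not dominated (best operating cost).
S9: dominated by S1 (build time 3≤3, operating cost 26≤31).
S10: dominated by S1 (build time 3≤10, operating cost 26≤45).
S11: dominated by S1 (build time 3≤4, operating cost 26≤52).

S1, S3, S4, S8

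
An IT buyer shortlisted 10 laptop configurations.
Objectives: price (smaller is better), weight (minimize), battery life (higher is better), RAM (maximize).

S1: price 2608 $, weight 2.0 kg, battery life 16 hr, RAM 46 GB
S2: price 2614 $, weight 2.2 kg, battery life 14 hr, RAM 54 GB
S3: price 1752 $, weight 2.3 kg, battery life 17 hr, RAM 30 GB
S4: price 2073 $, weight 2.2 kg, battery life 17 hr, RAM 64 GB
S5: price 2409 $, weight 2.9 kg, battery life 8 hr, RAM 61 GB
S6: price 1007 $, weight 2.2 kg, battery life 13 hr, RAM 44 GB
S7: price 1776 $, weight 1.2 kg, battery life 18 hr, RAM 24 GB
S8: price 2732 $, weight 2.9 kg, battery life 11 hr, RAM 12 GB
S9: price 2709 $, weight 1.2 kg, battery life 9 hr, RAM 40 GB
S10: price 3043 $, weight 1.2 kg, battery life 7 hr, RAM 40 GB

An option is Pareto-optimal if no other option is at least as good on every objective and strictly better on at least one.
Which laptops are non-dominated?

S1, S3, S4, S6, S7, S9

S1: not dominated.
S2: dominated by S4 (price 2073≤2614, weight 2.2≤2.2, battery life 17≥14, RAM 64≥54).
S3: not dominated.
S4: not dominated (best RAM).
S5: dominated by S4 (price 2073≤2409, weight 2.2≤2.9, battery life 17≥8, RAM 64≥61).
S6: not dominated (best price).
S7: not dominated (best battery life).
S8: dominated by S1 (price 2608≤2732, weight 2.0≤2.9, battery life 16≥11, RAM 46≥12).
S9: not dominated.
S10: dominated by S9 (price 2709≤3043, weight 1.2≤1.2, battery life 9≥7, RAM 40≥40).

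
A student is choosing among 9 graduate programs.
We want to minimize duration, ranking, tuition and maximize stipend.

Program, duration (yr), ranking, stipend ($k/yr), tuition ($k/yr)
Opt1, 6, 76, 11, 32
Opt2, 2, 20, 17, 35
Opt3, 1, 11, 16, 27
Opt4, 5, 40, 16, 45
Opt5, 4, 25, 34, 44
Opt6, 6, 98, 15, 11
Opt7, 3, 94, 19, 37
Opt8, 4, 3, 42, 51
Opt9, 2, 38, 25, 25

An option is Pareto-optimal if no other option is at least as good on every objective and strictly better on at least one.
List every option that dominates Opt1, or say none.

Opt3: duration 1≤6, ranking 11≤76, stipend 16≥11, tuition 27≤32 — dominates Opt1.
Opt9: duration 2≤6, ranking 38≤76, stipend 25≥11, tuition 25≤32 — dominates Opt1.
Others (Opt2, Opt4, Opt5, Opt6, Opt7, Opt8) are each worse than Opt1 on at least one objective.

Opt3, Opt9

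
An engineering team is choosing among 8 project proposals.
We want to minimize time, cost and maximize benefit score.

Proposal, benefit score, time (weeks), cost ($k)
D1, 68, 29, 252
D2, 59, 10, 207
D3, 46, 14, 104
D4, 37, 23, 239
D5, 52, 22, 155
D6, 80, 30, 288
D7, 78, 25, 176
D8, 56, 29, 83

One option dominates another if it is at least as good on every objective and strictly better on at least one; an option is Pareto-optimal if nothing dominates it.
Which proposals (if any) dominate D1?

D7

D7: benefit score 78≥68, time 25≤29, cost 176≤252 — dominates D1.
Others (D2, D3, D4, D5, D6, D8) are each worse than D1 on at least one objective.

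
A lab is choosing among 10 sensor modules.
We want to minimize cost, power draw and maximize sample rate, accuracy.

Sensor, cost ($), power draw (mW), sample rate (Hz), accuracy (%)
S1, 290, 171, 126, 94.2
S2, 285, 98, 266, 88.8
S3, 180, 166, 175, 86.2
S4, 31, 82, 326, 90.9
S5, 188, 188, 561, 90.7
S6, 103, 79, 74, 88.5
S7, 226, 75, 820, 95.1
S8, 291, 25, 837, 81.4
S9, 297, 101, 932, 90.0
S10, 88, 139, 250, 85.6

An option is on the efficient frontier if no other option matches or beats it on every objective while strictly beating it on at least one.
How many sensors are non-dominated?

S1: dominated by S7 (cost 226≤290, power draw 75≤171, sample rate 820≥126, accuracy 95.1≥94.2).
S2: dominated by S4 (cost 31≤285, power draw 82≤98, sample rate 326≥266, accuracy 90.9≥88.8).
S3: dominated by S4 (cost 31≤180, power draw 82≤166, sample rate 326≥175, accuracy 90.9≥86.2).
S4: not dominated (best cost).
S5: not dominated.
S6: not dominated.
S7: not dominated (best accuracy).
S8: not dominated (best power draw).
S9: not dominated (best sample rate).
S10: dominated by S4 (cost 31≤88, power draw 82≤139, sample rate 326≥250, accuracy 90.9≥85.6).
Pareto-optimal: S4, S5, S6, S7, S8, S9 → 6.

6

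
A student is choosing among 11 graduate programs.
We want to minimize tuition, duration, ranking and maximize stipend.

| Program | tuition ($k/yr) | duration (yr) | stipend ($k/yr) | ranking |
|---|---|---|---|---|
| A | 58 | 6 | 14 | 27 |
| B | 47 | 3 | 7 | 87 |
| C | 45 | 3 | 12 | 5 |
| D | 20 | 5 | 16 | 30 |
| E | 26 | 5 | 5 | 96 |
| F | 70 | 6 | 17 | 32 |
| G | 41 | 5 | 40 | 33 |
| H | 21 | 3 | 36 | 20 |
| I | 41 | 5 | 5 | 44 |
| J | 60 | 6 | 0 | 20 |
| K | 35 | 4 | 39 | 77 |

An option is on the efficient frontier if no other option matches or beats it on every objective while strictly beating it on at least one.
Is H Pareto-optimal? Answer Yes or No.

A: worse on tuition (58 vs 21).
B: worse on tuition (47 vs 21).
C: worse on tuition (45 vs 21).
D: worse on duration (5 vs 3).
E: worse on tuition (26 vs 21).
F: worse on tuition (70 vs 21).
G: worse on tuition (41 vs 21).
I: worse on tuition (41 vs 21).
J: worse on tuition (60 vs 21).
K: worse on tuition (35 vs 21).
No option is at least as good as H on every objective and strictly better on one.

Yes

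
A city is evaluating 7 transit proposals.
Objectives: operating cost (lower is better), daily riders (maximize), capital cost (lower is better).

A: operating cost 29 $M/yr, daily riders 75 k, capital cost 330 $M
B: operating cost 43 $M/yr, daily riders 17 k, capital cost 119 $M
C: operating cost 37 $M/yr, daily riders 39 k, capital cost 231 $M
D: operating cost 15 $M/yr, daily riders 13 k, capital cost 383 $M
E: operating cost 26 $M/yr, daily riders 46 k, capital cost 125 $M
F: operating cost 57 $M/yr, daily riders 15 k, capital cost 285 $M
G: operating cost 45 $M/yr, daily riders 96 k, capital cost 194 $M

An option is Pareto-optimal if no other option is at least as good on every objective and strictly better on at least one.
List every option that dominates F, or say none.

B, C, E, G

B: operating cost 43≤57, daily riders 17≥15, capital cost 119≤285 — dominates F.
C: operating cost 37≤57, daily riders 39≥15, capital cost 231≤285 — dominates F.
E: operating cost 26≤57, daily riders 46≥15, capital cost 125≤285 — dominates F.
G: operating cost 45≤57, daily riders 96≥15, capital cost 194≤285 — dominates F.
Others (A, D) are each worse than F on at least one objective.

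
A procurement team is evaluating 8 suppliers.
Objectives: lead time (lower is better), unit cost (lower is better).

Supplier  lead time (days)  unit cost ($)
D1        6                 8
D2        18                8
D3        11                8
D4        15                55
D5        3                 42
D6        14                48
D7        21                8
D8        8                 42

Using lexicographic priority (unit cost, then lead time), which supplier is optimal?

First minimize unit cost: best is 8, kept {D1, D2, D3, D7}.
Then minimize lead time: best is 6, kept {D1}.

D1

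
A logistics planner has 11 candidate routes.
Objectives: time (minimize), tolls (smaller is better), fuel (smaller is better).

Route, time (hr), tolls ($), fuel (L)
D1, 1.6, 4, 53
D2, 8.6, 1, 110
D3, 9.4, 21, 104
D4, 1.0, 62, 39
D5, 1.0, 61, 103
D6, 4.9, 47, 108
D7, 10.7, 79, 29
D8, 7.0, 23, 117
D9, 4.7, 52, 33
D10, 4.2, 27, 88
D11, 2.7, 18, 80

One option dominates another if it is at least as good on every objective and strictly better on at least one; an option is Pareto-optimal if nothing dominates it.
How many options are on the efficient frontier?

D1: not dominated.
D2: not dominated (best tolls).
D3: dominated by D1 (time 1.6≤9.4, tolls 4≤21, fuel 53≤104).
D4: not dominated.
D5: not dominated.
D6: dominated by D1 (time 1.6≤4.9, tolls 4≤47, fuel 53≤108).
D7: not dominated (best fuel).
D8: dominated by D1 (time 1.6≤7.0, tolls 4≤23, fuel 53≤117).
D9: not dominated.
D10: dominated by D1 (time 1.6≤4.2, tolls 4≤27, fuel 53≤88).
D11: dominated by D1 (time 1.6≤2.7, tolls 4≤18, fuel 53≤80).
Pareto-optimal: D1, D2, D4, D5, D7, D9 → 6.

6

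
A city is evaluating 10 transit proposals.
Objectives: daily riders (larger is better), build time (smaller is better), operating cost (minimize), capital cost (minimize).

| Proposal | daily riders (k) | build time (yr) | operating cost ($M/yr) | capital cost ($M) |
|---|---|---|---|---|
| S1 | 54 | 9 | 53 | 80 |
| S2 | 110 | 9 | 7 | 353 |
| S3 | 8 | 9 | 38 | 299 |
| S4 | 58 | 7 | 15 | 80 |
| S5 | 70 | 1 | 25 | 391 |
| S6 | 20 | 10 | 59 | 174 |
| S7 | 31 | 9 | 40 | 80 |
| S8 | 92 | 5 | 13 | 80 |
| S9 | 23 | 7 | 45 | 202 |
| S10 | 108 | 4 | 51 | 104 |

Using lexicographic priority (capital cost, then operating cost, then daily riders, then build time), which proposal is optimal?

First minimize capital cost: best is 80, kept {S1, S4, S7, S8}.
Then minimize operating cost: best is 13, kept {S8}.

S8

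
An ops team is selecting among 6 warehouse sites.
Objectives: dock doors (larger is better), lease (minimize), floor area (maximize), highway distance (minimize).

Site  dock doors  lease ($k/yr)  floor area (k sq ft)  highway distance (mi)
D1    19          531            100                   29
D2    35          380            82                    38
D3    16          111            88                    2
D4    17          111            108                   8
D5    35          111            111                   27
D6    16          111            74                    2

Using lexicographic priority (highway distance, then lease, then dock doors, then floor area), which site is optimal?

First minimize highway distance: best is 2, kept {D3, D6}.
Then minimize lease: best is 111, kept {D3, D6}.
Then maximize dock doors: best is 16, kept {D3, D6}.
Then maximize floor area: best is 88, kept {D3}.

D3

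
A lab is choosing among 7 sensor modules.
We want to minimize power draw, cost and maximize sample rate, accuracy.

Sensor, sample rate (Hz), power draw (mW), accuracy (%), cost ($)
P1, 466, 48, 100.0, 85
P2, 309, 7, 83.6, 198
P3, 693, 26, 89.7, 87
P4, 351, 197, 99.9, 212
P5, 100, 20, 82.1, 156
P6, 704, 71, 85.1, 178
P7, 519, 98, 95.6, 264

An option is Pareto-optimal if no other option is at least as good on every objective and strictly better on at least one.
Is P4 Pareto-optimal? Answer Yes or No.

No

P1 vs P4: sample rate 466≥351, power draw 48≤197, accuracy 100.0≥99.9, cost 85≤212 — P1 is at least as good on every objective and strictly better on at least one, so P1 dominates P4.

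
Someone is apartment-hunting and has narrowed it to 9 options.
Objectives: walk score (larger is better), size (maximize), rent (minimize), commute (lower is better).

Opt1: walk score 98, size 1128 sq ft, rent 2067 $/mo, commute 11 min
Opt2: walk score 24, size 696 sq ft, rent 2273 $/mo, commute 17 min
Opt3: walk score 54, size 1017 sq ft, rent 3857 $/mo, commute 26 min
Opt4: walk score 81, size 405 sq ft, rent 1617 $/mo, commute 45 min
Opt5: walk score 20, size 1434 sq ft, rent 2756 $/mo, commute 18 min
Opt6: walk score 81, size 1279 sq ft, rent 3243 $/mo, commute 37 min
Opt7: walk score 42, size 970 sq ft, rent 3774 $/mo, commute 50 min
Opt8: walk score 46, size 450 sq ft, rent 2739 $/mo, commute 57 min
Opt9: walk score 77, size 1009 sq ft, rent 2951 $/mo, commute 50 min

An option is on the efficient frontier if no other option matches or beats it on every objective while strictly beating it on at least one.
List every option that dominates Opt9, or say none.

Opt1

Opt1: walk score 98≥77, size 1128≥1009, rent 2067≤2951, commute 11≤50 — dominates Opt9.
Others (Opt2, Opt3, Opt4, Opt5, Opt6, Opt7, Opt8) are each worse than Opt9 on at least one objective.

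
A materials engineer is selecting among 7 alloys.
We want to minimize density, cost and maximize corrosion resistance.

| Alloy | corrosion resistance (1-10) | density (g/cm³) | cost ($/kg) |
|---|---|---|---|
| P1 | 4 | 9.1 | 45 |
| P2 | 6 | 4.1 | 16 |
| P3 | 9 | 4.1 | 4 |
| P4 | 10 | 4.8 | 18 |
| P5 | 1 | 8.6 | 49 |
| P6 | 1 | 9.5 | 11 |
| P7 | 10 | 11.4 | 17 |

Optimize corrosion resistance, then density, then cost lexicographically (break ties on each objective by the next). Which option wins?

First maximize corrosion resistance: best is 10, kept {P4, P7}.
Then minimize density: best is 4.8, kept {P4}.

P4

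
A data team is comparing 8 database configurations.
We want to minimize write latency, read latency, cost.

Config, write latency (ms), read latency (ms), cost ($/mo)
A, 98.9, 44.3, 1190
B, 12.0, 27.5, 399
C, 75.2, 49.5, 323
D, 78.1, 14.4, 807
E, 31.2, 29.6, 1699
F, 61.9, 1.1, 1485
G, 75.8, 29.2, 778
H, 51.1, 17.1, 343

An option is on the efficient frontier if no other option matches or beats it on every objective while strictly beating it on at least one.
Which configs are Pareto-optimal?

A: dominated by B (write latency 12.0≤98.9, read latency 27.5≤44.3, cost 399≤1190).
B: not dominated (best write latency).
C: not dominated (best cost).
D: not dominated.
E: dominated by B (write latency 12.0≤31.2, read latency 27.5≤29.6, cost 399≤1699).
F: not dominated (best read latency).
G: dominated by B (write latency 12.0≤75.8, read latency 27.5≤29.2, cost 399≤778).
H: not dominated.

B, C, D, F, H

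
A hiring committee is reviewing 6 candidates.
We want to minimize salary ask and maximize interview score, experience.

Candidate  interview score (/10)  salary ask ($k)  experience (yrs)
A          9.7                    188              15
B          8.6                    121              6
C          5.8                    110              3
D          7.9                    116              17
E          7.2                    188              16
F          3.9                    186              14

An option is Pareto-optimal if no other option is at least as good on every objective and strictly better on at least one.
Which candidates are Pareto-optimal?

A, B, C, D

A: not dominated (best interview score).
B: not dominated.
C: not dominated (best salary ask).
D: not dominated (best experience).
E: dominated by D (interview score 7.9≥7.2, salary ask 116≤188, experience 17≥16).
F: dominated by D (interview score 7.9≥3.9, salary ask 116≤186, experience 17≥14).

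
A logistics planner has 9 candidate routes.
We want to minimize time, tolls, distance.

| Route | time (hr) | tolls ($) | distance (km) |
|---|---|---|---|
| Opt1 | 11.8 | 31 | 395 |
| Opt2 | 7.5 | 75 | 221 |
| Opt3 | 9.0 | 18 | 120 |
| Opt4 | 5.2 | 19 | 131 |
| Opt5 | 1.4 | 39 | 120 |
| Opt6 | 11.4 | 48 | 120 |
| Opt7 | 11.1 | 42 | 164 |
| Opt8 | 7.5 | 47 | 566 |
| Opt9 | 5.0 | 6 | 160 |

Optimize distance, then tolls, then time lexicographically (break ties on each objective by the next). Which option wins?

First minimize distance: best is 120, kept {Opt3, Opt5, Opt6}.
Then minimize tolls: best is 18, kept {Opt3}.

Opt3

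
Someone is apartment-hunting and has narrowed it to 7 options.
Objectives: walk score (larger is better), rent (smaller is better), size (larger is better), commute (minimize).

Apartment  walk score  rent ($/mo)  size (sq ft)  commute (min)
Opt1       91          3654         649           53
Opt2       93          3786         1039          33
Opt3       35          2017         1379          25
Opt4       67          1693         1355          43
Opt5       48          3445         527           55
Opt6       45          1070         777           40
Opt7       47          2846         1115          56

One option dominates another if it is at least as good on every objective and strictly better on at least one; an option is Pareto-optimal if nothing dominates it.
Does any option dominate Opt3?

Opt1: worse on rent (3654 vs 2017).
Opt2: worse on rent (3786 vs 2017).
Opt4: worse on size (1355 vs 1379).
Opt5: worse on rent (3445 vs 2017).
Opt6: worse on size (777 vs 1379).
Opt7: worse on rent (2846 vs 2017).
No option is at least as good as Opt3 on every objective and strictly better on one.

No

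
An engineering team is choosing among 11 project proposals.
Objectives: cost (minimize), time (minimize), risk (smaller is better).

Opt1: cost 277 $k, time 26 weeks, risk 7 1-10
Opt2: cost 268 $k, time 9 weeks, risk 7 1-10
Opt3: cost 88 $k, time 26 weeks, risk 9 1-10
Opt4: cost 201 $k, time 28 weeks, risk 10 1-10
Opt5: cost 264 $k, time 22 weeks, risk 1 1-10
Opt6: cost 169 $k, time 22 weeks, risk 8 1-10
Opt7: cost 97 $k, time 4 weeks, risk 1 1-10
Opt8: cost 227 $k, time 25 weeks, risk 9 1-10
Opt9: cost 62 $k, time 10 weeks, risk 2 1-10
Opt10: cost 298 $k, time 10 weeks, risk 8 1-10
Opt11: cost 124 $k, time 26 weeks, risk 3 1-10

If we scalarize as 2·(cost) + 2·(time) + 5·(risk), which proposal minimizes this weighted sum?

Opt9

Opt1: 2·277 + 2·26 + 5·7 = 641
Opt2: 2·268 + 2·9 + 5·7 = 589
Opt3: 2·88 + 2·26 + 5·9 = 273
Opt4: 2·201 + 2·28 + 5·10 = 508
Opt5: 2·264 + 2·22 + 5·1 = 577
Opt6: 2·169 + 2·22 + 5·8 = 422
Opt7: 2·97 + 2·4 + 5·1 = 207
Opt8: 2·227 + 2·25 + 5·9 = 549
Opt9: 2·62 + 2·10 + 5·2 = 154
Opt10: 2·298 + 2·10 + 5·8 = 656
Opt11: 2·124 + 2·26 + 5·3 = 315
Lowest: Opt9 at 154.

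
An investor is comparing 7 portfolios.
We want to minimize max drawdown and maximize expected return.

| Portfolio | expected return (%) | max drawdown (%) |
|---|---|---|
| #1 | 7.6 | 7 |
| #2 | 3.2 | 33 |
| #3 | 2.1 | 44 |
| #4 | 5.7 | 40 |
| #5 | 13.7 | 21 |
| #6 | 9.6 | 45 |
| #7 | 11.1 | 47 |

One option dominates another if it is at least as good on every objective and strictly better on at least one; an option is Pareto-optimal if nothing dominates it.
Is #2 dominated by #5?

Yes

#5 vs #2: expected return 13.7≥3.2, max drawdown 21≤33 — #5 is at least as good on every objective with at least one strict improvement.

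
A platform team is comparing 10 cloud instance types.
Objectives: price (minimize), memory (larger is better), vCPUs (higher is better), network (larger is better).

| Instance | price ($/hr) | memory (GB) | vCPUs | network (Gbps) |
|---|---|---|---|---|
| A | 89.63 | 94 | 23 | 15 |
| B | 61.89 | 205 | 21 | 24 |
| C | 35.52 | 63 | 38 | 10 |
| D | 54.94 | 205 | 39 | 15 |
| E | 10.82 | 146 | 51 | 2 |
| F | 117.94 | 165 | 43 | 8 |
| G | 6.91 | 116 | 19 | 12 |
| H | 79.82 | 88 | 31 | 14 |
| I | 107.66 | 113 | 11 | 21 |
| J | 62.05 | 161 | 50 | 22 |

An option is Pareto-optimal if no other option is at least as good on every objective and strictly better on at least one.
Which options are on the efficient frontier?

A: dominated by D (price 54.94≤89.63, memory 205≥94, vCPUs 39≥23, network 15≥15).
B: not dominated (best network).
C: not dominated.
D: not dominated.
E: not dominated (best vCPUs).
F: not dominated.
G: not dominated (best price).
H: dominated by D (price 54.94≤79.82, memory 205≥88, vCPUs 39≥31, network 15≥14).
I: dominated by B (price 61.89≤107.66, memory 205≥113, vCPUs 21≥11, network 24≥21).
J: not dominated.

B, C, D, E, F, G, J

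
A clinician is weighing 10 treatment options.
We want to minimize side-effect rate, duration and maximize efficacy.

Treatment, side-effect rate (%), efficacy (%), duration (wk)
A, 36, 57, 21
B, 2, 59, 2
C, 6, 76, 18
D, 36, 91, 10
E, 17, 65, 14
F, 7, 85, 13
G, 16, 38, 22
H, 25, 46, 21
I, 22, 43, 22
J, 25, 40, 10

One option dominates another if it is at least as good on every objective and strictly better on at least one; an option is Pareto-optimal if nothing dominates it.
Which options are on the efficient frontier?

A: dominated by B (side-effect rate 2≤36, efficacy 59≥57, duration 2≤21).
B: not dominated (best side-effect rate).
C: not dominated.
D: not dominated (best efficacy).
E: dominated by F (side-effect rate 7≤17, efficacy 85≥65, duration 13≤14).
F: not dominated.
G: dominated by B (side-effect rate 2≤16, efficacy 59≥38, duration 2≤22).
H: dominated by B (side-effect rate 2≤25, efficacy 59≥46, duration 2≤21).
I: dominated by B (side-effect rate 2≤22, efficacy 59≥43, duration 2≤22).
J: dominated by B (side-effect rate 2≤25, efficacy 59≥40, duration 2≤10).

B, C, D, F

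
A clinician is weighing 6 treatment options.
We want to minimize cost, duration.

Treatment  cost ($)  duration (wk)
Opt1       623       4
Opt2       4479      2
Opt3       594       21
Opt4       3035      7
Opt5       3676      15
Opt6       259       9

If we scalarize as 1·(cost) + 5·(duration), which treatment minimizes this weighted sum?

Opt6

Opt1: 1·623 + 5·4 = 643
Opt2: 1·4479 + 5·2 = 4489
Opt3: 1·594 + 5·21 = 699
Opt4: 1·3035 + 5·7 = 3070
Opt5: 1·3676 + 5·15 = 3751
Opt6: 1·259 + 5·9 = 304
Lowest: Opt6 at 304.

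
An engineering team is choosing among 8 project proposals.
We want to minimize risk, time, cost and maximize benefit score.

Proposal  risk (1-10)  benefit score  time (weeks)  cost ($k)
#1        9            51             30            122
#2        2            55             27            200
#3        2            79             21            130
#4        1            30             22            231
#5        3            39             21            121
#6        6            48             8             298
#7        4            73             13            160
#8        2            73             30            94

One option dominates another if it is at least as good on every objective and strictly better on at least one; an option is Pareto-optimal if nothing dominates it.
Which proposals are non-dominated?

#3, #4, #5, #6, #7, #8

#1: dominated by #8 (risk 2≤9, benefit score 73≥51, time 30≤30, cost 94≤122).
#2: dominated by #3 (risk 2≤2, benefit score 79≥55, time 21≤27, cost 130≤200).
#3: not dominated (best benefit score).
#4: not dominated (best risk).
#5: not dominated.
#6: not dominated (best time).
#7: not dominated.
#8: not dominated (best cost).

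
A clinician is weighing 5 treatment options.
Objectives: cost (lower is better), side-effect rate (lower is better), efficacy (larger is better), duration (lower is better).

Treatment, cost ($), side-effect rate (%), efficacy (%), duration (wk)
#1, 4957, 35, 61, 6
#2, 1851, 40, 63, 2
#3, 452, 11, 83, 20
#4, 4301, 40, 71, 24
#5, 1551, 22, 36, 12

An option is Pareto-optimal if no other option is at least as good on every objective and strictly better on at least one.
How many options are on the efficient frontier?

4

#1: not dominated.
#2: not dominated (best duration).
#3: not dominated (best cost).
#4: dominated by #3 (cost 452≤4301, side-effect rate 11≤40, efficacy 83≥71, duration 20≤24).
#5: not dominated.
Pareto-optimal: #1, #2, #3, #5 → 4.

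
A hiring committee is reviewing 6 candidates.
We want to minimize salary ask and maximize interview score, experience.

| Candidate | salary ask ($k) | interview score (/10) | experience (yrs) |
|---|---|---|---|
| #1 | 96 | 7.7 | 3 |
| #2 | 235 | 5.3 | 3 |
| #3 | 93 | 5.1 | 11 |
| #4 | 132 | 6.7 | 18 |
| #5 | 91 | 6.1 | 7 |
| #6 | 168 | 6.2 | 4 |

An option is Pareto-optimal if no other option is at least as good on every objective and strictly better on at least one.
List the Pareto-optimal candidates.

#1, #3, #4, #5

#1: not dominated (best interview score).
#2: dominated by #1 (salary ask 96≤235, interview score 7.7≥5.3, experience 3≥3).
#3: not dominated.
#4: not dominated (best experience).
#5: not dominated (best salary ask).
#6: dominated by #4 (salary ask 132≤168, interview score 6.7≥6.2, experience 18≥4).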